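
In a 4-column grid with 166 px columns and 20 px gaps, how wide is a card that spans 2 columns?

2-column span = 2·166 + 1·20 = 352 px.

352 px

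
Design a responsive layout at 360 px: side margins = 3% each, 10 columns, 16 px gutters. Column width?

19.44 px

Each margin = 3% of 360 = 10.8 px; content = 360 − 2·10.8 = 338.4 px.
Subtracting 9 gutters of 16 leaves 194.4 for 10 columns, so c = 19.44 px.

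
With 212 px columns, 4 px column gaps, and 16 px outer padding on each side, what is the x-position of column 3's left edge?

Column 3 starts at margin + 2·(column + gutter) = 16 + 2·216 = 448 px.

448 px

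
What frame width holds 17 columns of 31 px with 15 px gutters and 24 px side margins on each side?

815 px

Frame = 2·24 + 17·31 + 16·15 = 48 + 527 + 240 = 815 px.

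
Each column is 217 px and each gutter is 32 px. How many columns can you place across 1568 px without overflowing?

6 columns

Each extra column adds 217 + 32 = 249 px.
(1568 + 32) / 249 = 6.43, so 6 columns fit.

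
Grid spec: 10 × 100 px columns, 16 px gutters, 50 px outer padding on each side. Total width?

Frame = 2·50 + 10·100 + 9·16 = 100 + 1000 + 144 = 1244 px.

1244 px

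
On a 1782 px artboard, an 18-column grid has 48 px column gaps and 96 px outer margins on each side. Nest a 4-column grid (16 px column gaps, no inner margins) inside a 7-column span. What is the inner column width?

Subtract both margins: 1782 − 2·96 = 1590 px.
18c + 17·48 = 1590 → 18c = 774 → c = 43 px.
Span of 7: 7·43 + 6·48 = 301 + 288 = 589 px.
589 − 3·16 = 541; ÷4 gives d = 135.25 px.

135.25 px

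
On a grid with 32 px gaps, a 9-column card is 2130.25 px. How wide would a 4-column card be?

929 px

9c + 8·32 = 2130.25 → 9c = 1874.25 → c = 208.25 px.
Span of 4: 4·208.25 + 3·32 = 833 + 96 = 929 px.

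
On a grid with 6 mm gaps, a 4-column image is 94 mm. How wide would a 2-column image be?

94 − 3·6 = 76; ÷4 gives c = 19 mm.
Span of 2: 2·19 + 1·6 = 38 + 6 = 44 mm.

44 mm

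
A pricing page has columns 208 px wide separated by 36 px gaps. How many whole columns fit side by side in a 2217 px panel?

9 columns

Each extra column adds 208 + 36 = 244 px.
(2217 + 36) / 244 = 9.23, so 9 columns fit.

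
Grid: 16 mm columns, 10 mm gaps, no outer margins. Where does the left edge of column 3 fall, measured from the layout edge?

No margin, so column 3 starts at 2·(column + gutter) = 2·26 = 52 mm.

52 mm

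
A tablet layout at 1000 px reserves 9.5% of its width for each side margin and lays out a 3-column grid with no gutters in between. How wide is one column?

Margins: 9.5% × 1000 = 95 px each, so content = 1000 − 190 = 810 px.
810 / 3 = 270 px per column.

270 px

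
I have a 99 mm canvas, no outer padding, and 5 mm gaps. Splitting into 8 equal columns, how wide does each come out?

8c + 7·5 = 99 → 8c = 64 → c = 8 mm.

8 mm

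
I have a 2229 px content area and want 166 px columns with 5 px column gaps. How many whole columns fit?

k columns need k·166 + (k−1)·5 = k·171 − 5.
k·171 − 5 ≤ 2229 → k ≤ 2234 / 171 ≈ 13.06, so k = 13.

13 columns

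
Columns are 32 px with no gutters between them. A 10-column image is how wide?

10-column span = 10·32 = 320 px.

320 px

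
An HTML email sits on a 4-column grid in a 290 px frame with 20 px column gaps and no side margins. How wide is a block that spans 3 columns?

Subtracting 3 column gaps of 20 leaves 230 for 4 columns, so c = 57.5 px.
3 columns plus 2 column gaps: 172.5 + 40 = 212.5 px.

212.5 px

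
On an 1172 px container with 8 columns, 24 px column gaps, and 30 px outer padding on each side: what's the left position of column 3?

Subtract both margins: 1172 − 2·30 = 1112 px.
8c + 7·24 = 1112 → 8c = 944 → c = 118 px.
Each column+gutter stride is 142 px; 2 of them past the 30 px margin is 30 + 284 = 314 px.

314 px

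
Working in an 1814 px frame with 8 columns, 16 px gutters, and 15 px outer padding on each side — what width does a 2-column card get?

Content width = 1814 − 2·15 = 1784 px.
1784 − 7·16 = 1672; ÷8 gives c = 209 px.
2 columns plus 1 gutter: 418 + 16 = 434 px.

434 px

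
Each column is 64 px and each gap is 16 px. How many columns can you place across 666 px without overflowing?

8 columns

Each extra column adds 64 + 16 = 80 px.
(666 + 16) / 80 = 8.53, so 8 columns fit.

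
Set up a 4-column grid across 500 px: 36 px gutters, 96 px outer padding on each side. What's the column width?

Take off 192 px of margins, leaving 308 px.
4 columns + 3 gutters: 4c + 3·36 = 308.
4c = 308 − 108 = 200, so c = 50 px.

50 px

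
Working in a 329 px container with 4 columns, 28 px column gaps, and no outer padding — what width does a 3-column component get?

Subtracting 3 column gaps of 28 leaves 245 for 4 columns, so c = 61.25 px.
Span of 3: 3·61.25 + 2·28 = 183.75 + 56 = 239.75 px.

239.75 px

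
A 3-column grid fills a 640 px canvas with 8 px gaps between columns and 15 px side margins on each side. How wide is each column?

198 px

Content width = 640 − 2·15 = 610 px.
Subtracting 2 gaps of 8 leaves 594 for 3 columns, so c = 198 px.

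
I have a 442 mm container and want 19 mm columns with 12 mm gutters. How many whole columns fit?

14 columns

k columns need k·19 + (k−1)·12 = k·31 − 12.
k·31 − 12 ≤ 442 → k ≤ 454 / 31 ≈ 14.65, so k = 14.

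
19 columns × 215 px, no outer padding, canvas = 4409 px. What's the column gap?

18 px

Columns use 4085 px, leaving 324 px across 18 column gaps = 18 px each.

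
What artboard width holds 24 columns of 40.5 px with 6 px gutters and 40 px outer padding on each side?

1190 px

Artboard = 2·40 + 24·40.5 + 23·6 = 80 + 972 + 138 = 1190 px.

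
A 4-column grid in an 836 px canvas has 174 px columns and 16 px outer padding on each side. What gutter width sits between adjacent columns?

36 px

Take off 32 px of margins, leaving 804 px.
Columns use 696 px, leaving 108 px across 3 gutters = 36 px each.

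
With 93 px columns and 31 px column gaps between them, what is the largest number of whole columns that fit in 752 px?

6 columns

6 columns: 6·93 + 5·31 = 713 px ≤ 752.
7 columns: 837 px > 752. So 6.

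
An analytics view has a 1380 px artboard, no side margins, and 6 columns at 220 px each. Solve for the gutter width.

6·220 + 5g = 1380 → 5g = 60 → g = 12 px.

12 px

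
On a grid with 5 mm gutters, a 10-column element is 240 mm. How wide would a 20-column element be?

485 mm

10c + 9·5 = 240 → 10c = 195 → c = 19.5 mm.
20-column span = 20·19.5 + 19·5 = 485 mm.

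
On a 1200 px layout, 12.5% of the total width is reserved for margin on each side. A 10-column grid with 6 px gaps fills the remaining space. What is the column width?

Margins: 12.5% × 1200 = 150 px each, so content = 1200 − 300 = 900 px.
Subtracting 9 gaps of 6 leaves 846 for 10 columns, so c = 84.6 px.

84.6 px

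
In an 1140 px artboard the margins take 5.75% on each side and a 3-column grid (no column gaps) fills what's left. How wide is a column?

336.3 px

1140 × (1 − 2·5.75%) = 1140 × 88.5% = 1008.9 px for the columns.
With no column gaps, each column is 1008.9/3 = 336.3 px.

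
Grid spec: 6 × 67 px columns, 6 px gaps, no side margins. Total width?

Container = 6·67 + 5·6 = 402 + 30 = 432 px.

432 px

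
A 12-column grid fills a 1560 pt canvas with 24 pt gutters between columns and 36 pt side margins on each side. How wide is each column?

102 pt

Take off 72 pt of margins, leaving 1488 pt.
Subtracting 11 gutters of 24 leaves 1224 for 12 columns, so c = 102 pt.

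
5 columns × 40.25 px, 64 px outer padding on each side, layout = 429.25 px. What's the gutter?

25 px

Content width = 429.25 − 2·64 = 301.25 px.
5·40.25 + 4g = 301.25 → 4g = 100 → g = 25 px.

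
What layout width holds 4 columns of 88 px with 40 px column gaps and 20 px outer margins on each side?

512 px

Total width: 2·20 + 4·88 + 3·40 = 512 px.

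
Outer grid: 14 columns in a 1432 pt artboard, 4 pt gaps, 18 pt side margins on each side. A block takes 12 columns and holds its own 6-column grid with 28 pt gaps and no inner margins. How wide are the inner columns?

176 pt

Inside the margins: 1432 − 36 = 1396 pt.
Subtracting 13 gaps of 4 leaves 1344 for 14 columns, so c = 96 pt.
Span of 12: 12·96 + 11·4 = 1152 + 44 = 1196 pt.
1196 − 5·28 = 1056; ÷6 gives d = 176 pt.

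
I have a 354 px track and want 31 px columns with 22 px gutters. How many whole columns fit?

Each extra column adds 31 + 22 = 53 px.
(354 + 22) / 53 = 7.09, so 7 columns fit.

7 columns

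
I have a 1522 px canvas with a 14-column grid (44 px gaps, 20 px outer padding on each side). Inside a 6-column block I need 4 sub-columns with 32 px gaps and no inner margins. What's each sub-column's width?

128.5 px

Subtract both margins: 1522 − 2·20 = 1482 px.
Subtracting 13 gaps of 44 leaves 910 for 14 columns, so c = 65 px.
6 columns plus 5 gaps: 390 + 220 = 610 px.
Subtracting 3 gaps of 32 leaves 514 for 4 columns, so d = 128.5 px.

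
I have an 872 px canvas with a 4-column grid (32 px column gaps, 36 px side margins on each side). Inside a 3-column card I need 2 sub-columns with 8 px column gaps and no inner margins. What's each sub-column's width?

Take off 72 px of margins, leaving 800 px.
4 columns + 3 column gaps: 4c + 3·32 = 800.
4c = 800 − 96 = 704, so c = 176 px.
3 columns plus 2 column gaps: 528 + 64 = 592 px.
2d + 1·8 = 592 → 2d = 584 → d = 292 px.

292 px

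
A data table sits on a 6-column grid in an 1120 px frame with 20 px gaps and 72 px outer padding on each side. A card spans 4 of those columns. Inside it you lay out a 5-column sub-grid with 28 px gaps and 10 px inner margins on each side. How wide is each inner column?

Subtract both margins: 1120 − 2·72 = 976 px.
6c + 5·20 = 976 → 6c = 876 → c = 146 px.
4 columns plus 3 gaps: 584 + 60 = 644 px.
Inner content = 644 − 2·10 = 624 px.
5 columns + 4 gaps: 5d + 4·28 = 624.
5d = 624 − 112 = 512, so d = 102.4 px.

102.4 px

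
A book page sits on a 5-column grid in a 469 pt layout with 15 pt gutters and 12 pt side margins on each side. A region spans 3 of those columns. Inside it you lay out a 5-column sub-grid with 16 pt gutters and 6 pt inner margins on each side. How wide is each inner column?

37 pt

Subtract both margins: 469 − 2·12 = 445 pt.
5c + 4·15 = 445 → 5c = 385 → c = 77 pt.
3 columns plus 2 gutters: 231 + 30 = 261 pt.
Inner content = 261 − 2·6 = 249 pt.
5 columns + 4 gutters: 5d + 4·16 = 249.
5d = 249 − 64 = 185, so d = 37 pt.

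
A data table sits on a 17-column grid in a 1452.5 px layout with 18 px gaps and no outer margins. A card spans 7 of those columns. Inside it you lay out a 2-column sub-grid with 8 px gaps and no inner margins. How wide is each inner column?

Subtracting 16 gaps of 18 leaves 1164.5 for 17 columns, so c = 68.5 px.
7 columns plus 6 gaps: 479.5 + 108 = 587.5 px.
2d + 1·8 = 587.5 → 2d = 579.5 → d = 289.75 px.

289.75 px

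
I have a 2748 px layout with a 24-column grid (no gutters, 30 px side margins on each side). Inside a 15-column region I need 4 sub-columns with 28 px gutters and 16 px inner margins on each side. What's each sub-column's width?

391 px

Inside the margins: 2748 − 60 = 2688 px.
2688 / 24 = 112 px per column.
15-column span = 15·112 = 1680 px.
Inner content = 1680 − 2·16 = 1648 px.
4 columns + 3 gutters: 4d + 3·28 = 1648.
4d = 1648 − 84 = 1564, so d = 391 px.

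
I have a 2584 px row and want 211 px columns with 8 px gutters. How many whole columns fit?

11 columns

Each extra column adds 211 + 8 = 219 px.
(2584 + 8) / 219 = 11.84, so 11 columns fit.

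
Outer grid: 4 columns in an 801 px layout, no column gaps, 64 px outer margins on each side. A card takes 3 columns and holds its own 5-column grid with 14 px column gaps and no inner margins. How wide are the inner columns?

Outer content = 801 − 2·64 = 673 px.
673 / 4 = 168.25 px per column.
3-column span = 3·168.25 = 504.75 px.
Subtracting 4 column gaps of 14 leaves 448.75 for 5 columns, so d = 89.75 px.

89.75 px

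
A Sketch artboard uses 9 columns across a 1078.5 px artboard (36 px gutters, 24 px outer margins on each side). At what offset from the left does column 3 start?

261 px

Inside the margins: 1078.5 − 48 = 1030.5 px.
Subtracting 8 gutters of 36 leaves 742.5 for 9 columns, so c = 82.5 px.
Each column+gutter stride is 118.5 px; 2 of them past the 24 px margin is 24 + 237 = 261 px.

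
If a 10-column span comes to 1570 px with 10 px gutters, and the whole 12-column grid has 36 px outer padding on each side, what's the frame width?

1958 px

Subtracting 9 gutters of 10 leaves 1480 for 10 columns, so c = 148 px.
Frame = 2·36 + 12·148 + 11·10 = 72 + 1776 + 110 = 1958 px.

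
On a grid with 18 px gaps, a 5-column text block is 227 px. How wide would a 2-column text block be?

80 px

5c + 4·18 = 227 → 5c = 155 → c = 31 px.
Span of 2: 2·31 + 1·18 = 62 + 18 = 80 px.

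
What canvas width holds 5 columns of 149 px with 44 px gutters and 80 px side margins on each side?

1081 px

Total width: 2·80 + 5·149 + 4·44 = 1081 px.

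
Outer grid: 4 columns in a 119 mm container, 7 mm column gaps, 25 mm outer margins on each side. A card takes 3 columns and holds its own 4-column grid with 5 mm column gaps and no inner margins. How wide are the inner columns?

Inside the margins: 119 − 50 = 69 mm.
4 columns + 3 column gaps: 4c + 3·7 = 69.
4c = 69 − 21 = 48, so c = 12 mm.
Span of 3: 3·12 + 2·7 = 36 + 14 = 50 mm.
4d + 3·5 = 50 → 4d = 35 → d = 8.75 mm.

8.75 mm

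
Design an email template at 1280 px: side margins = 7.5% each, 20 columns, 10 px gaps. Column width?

Margins: 7.5% × 1280 = 96 px each, so content = 1280 − 192 = 1088 px.
20 columns + 19 gaps: 20c + 19·10 = 1088.
20c = 1088 − 190 = 898, so c = 44.9 px.

44.9 px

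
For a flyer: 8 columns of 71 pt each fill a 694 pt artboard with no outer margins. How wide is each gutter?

8 columns take 8·71 = 568 pt; remaining 126 splits into 7 gutters.
g = 126 / 7 = 18 pt.

18 pt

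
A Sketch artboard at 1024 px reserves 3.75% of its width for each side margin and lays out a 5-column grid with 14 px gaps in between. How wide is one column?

178.24 px

Each margin = 3.75% of 1024 = 38.4 px; content = 1024 − 2·38.4 = 947.2 px.
5 columns + 4 gaps: 5c + 4·14 = 947.2.
5c = 947.2 − 56 = 891.2, so c = 178.24 px.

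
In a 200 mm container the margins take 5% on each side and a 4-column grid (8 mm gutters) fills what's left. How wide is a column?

200 × (1 − 2·5%) = 200 × 90% = 180 mm for the columns.
4 columns + 3 gutters: 4c + 3·8 = 180.
4c = 180 − 24 = 156, so c = 39 mm.

39 mm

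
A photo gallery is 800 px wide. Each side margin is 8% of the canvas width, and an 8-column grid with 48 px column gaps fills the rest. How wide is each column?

Each margin = 8% of 800 = 64 px; content = 800 − 2·64 = 672 px.
8c + 7·48 = 672 → 8c = 336 → c = 42 px.

42 px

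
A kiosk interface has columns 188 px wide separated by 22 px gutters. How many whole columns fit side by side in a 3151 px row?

15 columns

15 columns: 15·188 + 14·22 = 3128 px ≤ 3151.
16 columns: 3338 px > 3151. So 15.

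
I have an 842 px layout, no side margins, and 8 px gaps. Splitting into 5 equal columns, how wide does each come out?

Subtracting 4 gaps of 8 leaves 810 for 5 columns, so c = 162 px.

162 px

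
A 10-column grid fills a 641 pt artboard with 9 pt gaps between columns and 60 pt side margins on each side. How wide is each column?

Take off 120 pt of margins, leaving 521 pt.
10c + 9·9 = 521 → 10c = 440 → c = 44 pt.

44 pt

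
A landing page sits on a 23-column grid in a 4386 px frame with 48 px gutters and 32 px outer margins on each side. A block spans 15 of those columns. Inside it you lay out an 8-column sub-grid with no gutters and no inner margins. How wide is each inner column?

350.25 px

Subtract both margins: 4386 − 2·32 = 4322 px.
4322 − 22·48 = 3266; ÷23 gives c = 142 px.
15 columns plus 14 gutters: 2130 + 672 = 2802 px.
8d = 2802 → d = 350.25 px.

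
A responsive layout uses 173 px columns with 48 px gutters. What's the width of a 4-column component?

4-column span = 4·173 + 3·48 = 836 px.

836 px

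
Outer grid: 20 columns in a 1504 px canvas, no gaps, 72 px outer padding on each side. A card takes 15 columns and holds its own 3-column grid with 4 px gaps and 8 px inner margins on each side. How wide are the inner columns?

Subtract both margins: 1504 − 2·72 = 1360 px.
With no gaps, each column is 1360/20 = 68 px.
With no gaps, 15 columns span 15·68 = 1020 px.
Inner content = 1020 − 2·8 = 1004 px.
Subtracting 2 gaps of 4 leaves 996 for 3 columns, so d = 332 px.

332 px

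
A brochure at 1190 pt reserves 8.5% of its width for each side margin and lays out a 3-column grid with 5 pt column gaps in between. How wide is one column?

1190 × (1 − 2·8.5%) = 1190 × 83% = 987.7 pt for the columns.
Subtracting 2 column gaps of 5 leaves 977.7 for 3 columns, so c = 325.9 pt.

325.9 pt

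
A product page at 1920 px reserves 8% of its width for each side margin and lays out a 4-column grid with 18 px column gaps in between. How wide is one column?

1920 × (1 − 2·8%) = 1920 × 84% = 1612.8 px for the columns.
1612.8 − 3·18 = 1558.8; ÷4 gives c = 389.7 px.

389.7 px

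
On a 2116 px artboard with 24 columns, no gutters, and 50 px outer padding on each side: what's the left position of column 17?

Subtract both margins: 2116 − 2·50 = 2016 px.
2016 / 24 = 84 px per column.
Each column+gutter stride is 84 px; 16 of them past the 50 px margin is 50 + 1344 = 1394 px.

1394 px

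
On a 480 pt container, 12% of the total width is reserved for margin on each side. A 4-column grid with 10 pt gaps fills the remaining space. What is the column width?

Each margin = 12% of 480 = 57.6 pt; content = 480 − 2·57.6 = 364.8 pt.
Subtracting 3 gaps of 10 leaves 334.8 for 4 columns, so c = 83.7 pt.

83.7 pt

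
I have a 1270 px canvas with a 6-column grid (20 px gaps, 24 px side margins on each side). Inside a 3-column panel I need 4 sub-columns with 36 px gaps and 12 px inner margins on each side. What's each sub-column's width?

Take off 48 px of margins, leaving 1222 px.
1222 − 5·20 = 1122; ÷6 gives c = 187 px.
3 columns plus 2 gaps: 561 + 40 = 601 px.
Inner content = 601 − 2·12 = 577 px.
Subtracting 3 gaps of 36 leaves 469 for 4 columns, so d = 117.25 px.

117.25 px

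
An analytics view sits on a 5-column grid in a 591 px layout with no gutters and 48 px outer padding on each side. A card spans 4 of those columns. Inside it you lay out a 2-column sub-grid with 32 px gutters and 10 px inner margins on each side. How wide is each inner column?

Take off 96 px of margins, leaving 495 px.
With no gutters, each column is 495/5 = 99 px.
With no gutters, 4 columns span 4·99 = 396 px.
Inner content = 396 − 2·10 = 376 px.
2 columns + 1 gutter: 2d + 1·32 = 376.
2d = 376 − 32 = 344, so d = 172 px.

172 px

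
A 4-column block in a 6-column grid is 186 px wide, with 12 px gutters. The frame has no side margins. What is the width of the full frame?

285 px

186 − 3·12 = 150; ÷4 gives c = 37.5 px.
Summing: 225 + 60 = 285 px.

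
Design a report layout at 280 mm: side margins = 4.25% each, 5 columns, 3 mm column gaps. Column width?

Each margin = 4.25% of 280 = 11.9 mm; content = 280 − 2·11.9 = 256.2 mm.
Subtracting 4 column gaps of 3 leaves 244.2 for 5 columns, so c = 48.84 mm.

48.84 mm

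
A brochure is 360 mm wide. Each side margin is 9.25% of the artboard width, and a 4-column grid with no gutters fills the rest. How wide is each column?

73.35 mm

Each margin = 9.25% of 360 = 33.3 mm; content = 360 − 2·33.3 = 293.4 mm.
293.4 / 4 = 73.35 mm per column.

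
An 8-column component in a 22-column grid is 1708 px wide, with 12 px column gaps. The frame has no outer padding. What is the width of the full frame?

8c + 7·12 = 1708 → 8c = 1624 → c = 203 px.
Summing: 4466 + 252 = 4718 px.

4718 px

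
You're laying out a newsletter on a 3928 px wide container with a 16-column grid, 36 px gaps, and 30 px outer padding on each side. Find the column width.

Inside the margins: 3928 − 60 = 3868 px.
16 columns + 15 gaps: 16c + 15·36 = 3868.
16c = 3868 − 540 = 3328, so c = 208 px.

208 px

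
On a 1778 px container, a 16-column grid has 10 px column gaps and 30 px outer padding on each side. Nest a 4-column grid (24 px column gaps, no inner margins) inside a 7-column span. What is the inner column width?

168.5 px

Outer content = 1778 − 2·30 = 1718 px.
16 columns + 15 column gaps: 16c + 15·10 = 1718.
16c = 1718 − 150 = 1568, so c = 98 px.
7-column span = 7·98 + 6·10 = 746 px.
Subtracting 3 column gaps of 24 leaves 674 for 4 columns, so d = 168.5 px.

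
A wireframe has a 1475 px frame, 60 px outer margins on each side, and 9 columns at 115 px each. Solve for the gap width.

40 px

Inside the margins: 1475 − 120 = 1355 px.
9·115 + 8g = 1355 → 8g = 320 → g = 40 px.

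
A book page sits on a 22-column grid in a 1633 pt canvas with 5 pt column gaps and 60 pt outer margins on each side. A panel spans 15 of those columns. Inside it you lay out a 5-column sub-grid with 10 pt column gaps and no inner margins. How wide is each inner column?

Subtract both margins: 1633 − 2·60 = 1513 pt.
22 columns + 21 column gaps: 22c + 21·5 = 1513.
22c = 1513 − 105 = 1408, so c = 64 pt.
15 columns plus 14 column gaps: 960 + 70 = 1030 pt.
1030 − 4·10 = 990; ÷5 gives d = 198 pt.

198 pt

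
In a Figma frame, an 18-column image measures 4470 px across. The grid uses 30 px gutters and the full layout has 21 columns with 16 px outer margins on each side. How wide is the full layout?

Subtracting 17 gutters of 30 leaves 3960 for 18 columns, so c = 220 px.
Layout = 2·16 + 21·220 + 20·30 = 32 + 4620 + 600 = 5252 px.

5252 px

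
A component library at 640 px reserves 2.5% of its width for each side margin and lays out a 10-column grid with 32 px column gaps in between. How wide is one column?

640 × (1 − 2·2.5%) = 640 × 95% = 608 px for the columns.
10c + 9·32 = 608 → 10c = 320 → c = 32 px.

32 px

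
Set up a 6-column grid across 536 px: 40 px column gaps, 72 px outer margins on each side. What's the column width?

Content width = 536 − 2·72 = 392 px.
Subtracting 5 column gaps of 40 leaves 192 for 6 columns, so c = 32 px.

32 px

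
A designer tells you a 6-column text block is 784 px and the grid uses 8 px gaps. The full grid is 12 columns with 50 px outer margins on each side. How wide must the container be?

Subtracting 5 gaps of 8 leaves 744 for 6 columns, so c = 124 px.
Adding margins, columns and gutters: 100 + 1488 + 88 = 1676 px.

1676 px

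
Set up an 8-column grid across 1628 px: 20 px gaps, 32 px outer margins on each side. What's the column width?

178 px

Content width = 1628 − 2·32 = 1564 px.
1564 − 7·20 = 1424; ÷8 gives c = 178 px.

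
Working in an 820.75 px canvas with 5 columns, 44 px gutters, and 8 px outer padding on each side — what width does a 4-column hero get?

635 px

Subtract both margins: 820.75 − 2·8 = 804.75 px.
5 columns + 4 gutters: 5c + 4·44 = 804.75.
5c = 804.75 − 176 = 628.75, so c = 125.75 px.
4-column span = 4·125.75 + 3·44 = 635 px.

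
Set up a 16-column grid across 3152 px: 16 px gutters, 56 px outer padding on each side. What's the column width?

175 px

Inside the margins: 3152 − 112 = 3040 px.
16 columns + 15 gutters: 16c + 15·16 = 3040.
16c = 3040 − 240 = 2800, so c = 175 px.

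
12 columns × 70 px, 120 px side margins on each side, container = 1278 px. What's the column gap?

18 px

Take off 240 px of margins, leaving 1038 px.
Columns use 840 px, leaving 198 px across 11 column gaps = 18 px each.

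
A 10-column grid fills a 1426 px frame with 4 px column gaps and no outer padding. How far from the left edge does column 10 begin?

1287 px

1426 − 9·4 = 1390; ÷10 gives c = 139 px.
No margin, so column 10 starts at 9·(column + gutter) = 9·143 = 1287 px.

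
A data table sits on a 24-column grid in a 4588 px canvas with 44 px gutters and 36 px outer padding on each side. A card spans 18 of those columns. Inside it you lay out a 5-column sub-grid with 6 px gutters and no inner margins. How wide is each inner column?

Inside the margins: 4588 − 72 = 4516 px.
24c + 23·44 = 4516 → 24c = 3504 → c = 146 px.
Span of 18: 18·146 + 17·44 = 2628 + 748 = 3376 px.
5 columns + 4 gutters: 5d + 4·6 = 3376.
5d = 3376 − 24 = 3352, so d = 670.4 px.

670.4 px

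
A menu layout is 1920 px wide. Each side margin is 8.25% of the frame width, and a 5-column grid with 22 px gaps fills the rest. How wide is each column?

303.04 px

Each margin = 8.25% of 1920 = 158.4 px; content = 1920 − 2·158.4 = 1603.2 px.
Subtracting 4 gaps of 22 leaves 1515.2 for 5 columns, so c = 303.04 px.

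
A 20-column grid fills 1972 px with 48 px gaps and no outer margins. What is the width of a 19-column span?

20 columns + 19 gaps: 20c + 19·48 = 1972.
20c = 1972 − 912 = 1060, so c = 53 px.
19 columns plus 18 gaps: 1007 + 864 = 1871 px.

1871 px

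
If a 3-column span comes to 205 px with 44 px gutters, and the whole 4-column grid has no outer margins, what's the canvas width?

3 columns + 2 gutters: 3c + 2·44 = 205.
3c = 205 − 88 = 117, so c = 39 px.
Total width: 4·39 + 3·44 = 288 px.

288 px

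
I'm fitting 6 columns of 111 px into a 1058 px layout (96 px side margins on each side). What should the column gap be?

Inside the margins: 1058 − 192 = 866 px.
Columns use 666 px, leaving 200 px across 5 column gaps = 40 px each.

40 px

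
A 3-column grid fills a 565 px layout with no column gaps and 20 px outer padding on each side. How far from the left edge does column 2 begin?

195 px

Take off 40 px of margins, leaving 525 px.
3c = 525 → c = 175 px.
Column 2 starts at margin + 1·(column + gutter) = 20 + 1·175 = 195 px.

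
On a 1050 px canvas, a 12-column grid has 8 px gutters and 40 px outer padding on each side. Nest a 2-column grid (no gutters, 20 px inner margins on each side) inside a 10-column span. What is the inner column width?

383.5 px

Take off 80 px of margins, leaving 970 px.
12c + 11·8 = 970 → 12c = 882 → c = 73.5 px.
10-column span = 10·73.5 + 9·8 = 807 px.
Inner content = 807 − 2·20 = 767 px.
With no gutters, each column is 767/2 = 383.5 px.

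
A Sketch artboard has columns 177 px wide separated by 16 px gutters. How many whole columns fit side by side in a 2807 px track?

14 columns

14 columns: 14·177 + 13·16 = 2686 px ≤ 2807.
15 columns: 2879 px > 2807. So 14.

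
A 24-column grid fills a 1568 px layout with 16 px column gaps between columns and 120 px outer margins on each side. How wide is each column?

Subtract both margins: 1568 − 2·120 = 1328 px.
1328 − 23·16 = 960; ÷24 gives c = 40 px.

40 px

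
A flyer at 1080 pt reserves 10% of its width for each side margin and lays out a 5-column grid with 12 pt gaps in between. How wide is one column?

1080 × (1 − 2·10%) = 1080 × 80% = 864 pt for the columns.
5 columns + 4 gaps: 5c + 4·12 = 864.
5c = 864 − 48 = 816, so c = 163.2 pt.

163.2 pt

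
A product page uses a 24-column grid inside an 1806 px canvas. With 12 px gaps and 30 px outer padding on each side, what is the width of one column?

Content width = 1806 − 2·30 = 1746 px.
24 columns + 23 gaps: 24c + 23·12 = 1746.
24c = 1746 − 276 = 1470, so c = 61.25 px.

61.25 px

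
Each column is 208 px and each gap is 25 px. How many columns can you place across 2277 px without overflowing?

Each extra column adds 208 + 25 = 233 px.
(2277 + 25) / 233 = 9.88, so 9 columns fit.

9 columns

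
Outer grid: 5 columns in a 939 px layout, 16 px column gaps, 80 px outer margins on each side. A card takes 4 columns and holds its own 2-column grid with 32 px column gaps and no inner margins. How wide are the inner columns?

Take off 160 px of margins, leaving 779 px.
5 columns + 4 column gaps: 5c + 4·16 = 779.
5c = 779 − 64 = 715, so c = 143 px.
4 columns plus 3 column gaps: 572 + 48 = 620 px.
Subtracting 1 column gap of 32 leaves 588 for 2 columns, so d = 294 px.

294 px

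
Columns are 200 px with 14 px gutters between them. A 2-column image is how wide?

414 px

2-column span = 2·200 + 1·14 = 414 px.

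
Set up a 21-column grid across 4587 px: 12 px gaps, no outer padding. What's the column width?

207 px

4587 − 20·12 = 4347; ÷21 gives c = 207 px.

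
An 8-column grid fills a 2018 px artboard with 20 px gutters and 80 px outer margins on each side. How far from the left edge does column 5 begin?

Subtract both margins: 2018 − 2·80 = 1858 px.
Subtracting 7 gutters of 20 leaves 1718 for 8 columns, so c = 214.75 px.
Each column+gutter stride is 234.75 px; 4 of them past the 80 px margin is 80 + 939 = 1019 px.

1019 px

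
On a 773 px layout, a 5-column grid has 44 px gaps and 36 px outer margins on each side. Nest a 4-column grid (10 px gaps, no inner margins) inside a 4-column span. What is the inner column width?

130.5 px

Outer content = 773 − 2·36 = 701 px.
5c + 4·44 = 701 → 5c = 525 → c = 105 px.
4-column span = 4·105 + 3·44 = 552 px.
4 columns + 3 gaps: 4d + 3·10 = 552.
4d = 552 − 30 = 522, so d = 130.5 px.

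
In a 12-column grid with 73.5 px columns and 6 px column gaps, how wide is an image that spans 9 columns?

9-column span = 9·73.5 + 8·6 = 709.5 px.

709.5 px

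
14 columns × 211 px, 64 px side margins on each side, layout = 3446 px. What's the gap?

Subtract both margins: 3446 − 2·64 = 3318 px.
Columns use 2954 px, leaving 364 px across 13 gaps = 28 px each.

28 px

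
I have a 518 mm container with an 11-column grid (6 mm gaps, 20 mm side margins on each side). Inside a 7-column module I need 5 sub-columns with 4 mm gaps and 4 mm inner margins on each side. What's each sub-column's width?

Subtract both margins: 518 − 2·20 = 478 mm.
11c + 10·6 = 478 → 11c = 418 → c = 38 mm.
7-column span = 7·38 + 6·6 = 302 mm.
Inner content = 302 − 2·4 = 294 mm.
294 − 4·4 = 278; ÷5 gives d = 55.6 mm.

55.6 mm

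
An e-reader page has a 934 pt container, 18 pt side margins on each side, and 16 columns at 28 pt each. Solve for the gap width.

Content width = 934 − 2·18 = 898 pt.
Columns use 448 pt, leaving 450 pt across 15 gaps = 30 pt each.

30 pt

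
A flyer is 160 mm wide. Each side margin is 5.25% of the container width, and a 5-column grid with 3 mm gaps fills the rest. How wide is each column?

26.24 mm

160 × (1 − 2·5.25%) = 160 × 89.5% = 143.2 mm for the columns.
143.2 − 4·3 = 131.2; ÷5 gives c = 26.24 mm.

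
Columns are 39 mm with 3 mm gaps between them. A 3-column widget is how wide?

123 mm

3-column span = 3·39 + 2·3 = 123 mm.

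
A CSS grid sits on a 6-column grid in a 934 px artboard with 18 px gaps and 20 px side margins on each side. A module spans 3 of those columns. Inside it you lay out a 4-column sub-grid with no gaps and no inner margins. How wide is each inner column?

109.5 px

Outer content = 934 − 2·20 = 894 px.
Subtracting 5 gaps of 18 leaves 804 for 6 columns, so c = 134 px.
Span of 3: 3·134 + 2·18 = 402 + 36 = 438 px.
With no gaps, each column is 438/4 = 109.5 px.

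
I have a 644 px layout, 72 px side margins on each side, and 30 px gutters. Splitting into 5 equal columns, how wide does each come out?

76 px

Take off 144 px of margins, leaving 500 px.
5c + 4·30 = 500 → 5c = 380 → c = 76 px.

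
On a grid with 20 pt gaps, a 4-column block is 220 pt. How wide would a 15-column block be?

4c + 3·20 = 220 → 4c = 160 → c = 40 pt.
15 columns plus 14 gaps: 600 + 280 = 880 pt.

880 pt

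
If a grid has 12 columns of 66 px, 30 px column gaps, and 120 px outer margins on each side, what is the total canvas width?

Total width: 2·120 + 12·66 + 11·30 = 1362 px.

1362 px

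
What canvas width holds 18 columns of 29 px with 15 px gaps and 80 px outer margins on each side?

937 px

Total width: 2·80 + 18·29 + 17·15 = 937 px.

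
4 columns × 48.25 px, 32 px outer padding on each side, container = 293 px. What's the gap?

12 px

Content width = 293 − 2·32 = 229 px.
4·48.25 + 3g = 229 → 3g = 36 → g = 12 px.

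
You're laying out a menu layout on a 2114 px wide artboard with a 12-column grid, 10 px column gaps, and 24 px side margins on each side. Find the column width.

Take off 48 px of margins, leaving 2066 px.
2066 − 11·10 = 1956; ÷12 gives c = 163 px.

163 px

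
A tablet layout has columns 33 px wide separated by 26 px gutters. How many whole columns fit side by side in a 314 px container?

5 columns

5 columns: 5·33 + 4·26 = 269 px ≤ 314.
6 columns: 328 px > 314. So 5.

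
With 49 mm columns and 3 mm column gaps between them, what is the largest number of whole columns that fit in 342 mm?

k columns need k·49 + (k−1)·3 = k·52 − 3.
k·52 − 3 ≤ 342 → k ≤ 345 / 52 ≈ 6.63, so k = 6.

6 columns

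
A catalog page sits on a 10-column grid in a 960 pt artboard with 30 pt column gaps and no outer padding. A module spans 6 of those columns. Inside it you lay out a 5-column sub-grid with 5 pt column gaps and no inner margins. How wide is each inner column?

108.8 pt

10 columns + 9 column gaps: 10c + 9·30 = 960.
10c = 960 − 270 = 690, so c = 69 pt.
Span of 6: 6·69 + 5·30 = 414 + 150 = 564 pt.
Subtracting 4 column gaps of 5 leaves 544 for 5 columns, so d = 108.8 pt.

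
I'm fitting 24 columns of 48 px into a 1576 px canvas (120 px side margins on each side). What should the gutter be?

Subtract both margins: 1576 − 2·120 = 1336 px.
Columns use 1152 px, leaving 184 px across 23 gutters = 8 px each.

8 px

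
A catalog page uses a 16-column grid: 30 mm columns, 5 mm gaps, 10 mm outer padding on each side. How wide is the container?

575 mm

Adding margins, columns and gutters: 20 + 480 + 75 = 575 mm.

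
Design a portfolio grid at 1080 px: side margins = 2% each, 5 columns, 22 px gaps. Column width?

189.76 px

1080 × (1 − 2·2%) = 1080 × 96% = 1036.8 px for the columns.
1036.8 − 4·22 = 948.8; ÷5 gives c = 189.76 px.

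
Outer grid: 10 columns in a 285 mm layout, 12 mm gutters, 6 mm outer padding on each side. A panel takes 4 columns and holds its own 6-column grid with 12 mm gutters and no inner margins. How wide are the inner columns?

Inside the margins: 285 − 12 = 273 mm.
Subtracting 9 gutters of 12 leaves 165 for 10 columns, so c = 16.5 mm.
4 columns plus 3 gutters: 66 + 36 = 102 mm.
Subtracting 5 gutters of 12 leaves 42 for 6 columns, so d = 7 mm.

7 mm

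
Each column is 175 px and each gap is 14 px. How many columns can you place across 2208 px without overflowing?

k columns need k·175 + (k−1)·14 = k·189 − 14.
k·189 − 14 ≤ 2208 → k ≤ 2222 / 189 ≈ 11.76, so k = 11.

11 columns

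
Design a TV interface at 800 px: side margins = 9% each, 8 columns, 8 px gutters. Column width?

Margins: 9% × 800 = 72 px each, so content = 800 − 144 = 656 px.
8 columns + 7 gutters: 8c + 7·8 = 656.
8c = 656 − 56 = 600, so c = 75 px.

75 px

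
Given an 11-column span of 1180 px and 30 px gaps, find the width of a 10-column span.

Subtracting 10 gaps of 30 leaves 880 for 11 columns, so c = 80 px.
10-column span = 10·80 + 9·30 = 1070 px.

1070 px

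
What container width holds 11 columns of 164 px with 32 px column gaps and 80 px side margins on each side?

2284 px

Container = 2·80 + 11·164 + 10·32 = 160 + 1804 + 320 = 2284 px.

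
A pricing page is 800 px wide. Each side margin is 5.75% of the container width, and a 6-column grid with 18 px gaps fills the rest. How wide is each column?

Margins: 5.75% × 800 = 46 px each, so content = 800 − 92 = 708 px.
708 − 5·18 = 618; ÷6 gives c = 103 px.

103 px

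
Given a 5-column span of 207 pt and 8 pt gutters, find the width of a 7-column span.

5c + 4·8 = 207 → 5c = 175 → c = 35 pt.
Span of 7: 7·35 + 6·8 = 245 + 48 = 293 pt.

293 pt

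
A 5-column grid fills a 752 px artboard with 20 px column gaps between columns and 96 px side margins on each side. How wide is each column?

Inside the margins: 752 − 192 = 560 px.
5 columns + 4 column gaps: 5c + 4·20 = 560.
5c = 560 − 80 = 480, so c = 96 px.

96 px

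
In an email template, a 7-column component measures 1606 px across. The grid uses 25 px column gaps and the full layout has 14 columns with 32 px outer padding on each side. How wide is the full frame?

7 columns + 6 column gaps: 7c + 6·25 = 1606.
7c = 1606 − 150 = 1456, so c = 208 px.
Total width: 2·32 + 14·208 + 13·25 = 3301 px.

3301 px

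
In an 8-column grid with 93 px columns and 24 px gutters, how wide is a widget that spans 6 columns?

678 px

6-column span = 6·93 + 5·24 = 678 px.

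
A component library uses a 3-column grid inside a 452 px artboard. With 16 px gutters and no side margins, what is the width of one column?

140 px

3 columns + 2 gutters: 3c + 2·16 = 452.
3c = 452 − 32 = 420, so c = 140 px.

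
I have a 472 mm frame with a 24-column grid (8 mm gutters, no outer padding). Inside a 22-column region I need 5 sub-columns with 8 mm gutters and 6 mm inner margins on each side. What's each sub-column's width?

77.6 mm

24 columns + 23 gutters: 24c + 23·8 = 472.
24c = 472 − 184 = 288, so c = 12 mm.
22-column span = 22·12 + 21·8 = 432 mm.
Inner content = 432 − 2·6 = 420 mm.
5 columns + 4 gutters: 5d + 4·8 = 420.
5d = 420 − 32 = 388, so d = 77.6 mm.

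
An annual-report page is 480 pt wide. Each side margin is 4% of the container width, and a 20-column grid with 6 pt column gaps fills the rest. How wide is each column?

16.38 pt

Each margin = 4% of 480 = 19.2 pt; content = 480 − 2·19.2 = 441.6 pt.
20c + 19·6 = 441.6 → 20c = 327.6 → c = 16.38 pt.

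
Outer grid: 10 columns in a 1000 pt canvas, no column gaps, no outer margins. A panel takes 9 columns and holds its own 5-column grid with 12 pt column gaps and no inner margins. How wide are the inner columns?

10c = 1000 → c = 100 pt.
9-column span = 9·100 = 900 pt.
Subtracting 4 column gaps of 12 leaves 852 for 5 columns, so d = 170.4 pt.

170.4 pt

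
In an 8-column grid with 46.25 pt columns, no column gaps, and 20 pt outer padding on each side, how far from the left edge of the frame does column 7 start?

297.5 pt

Each column+gutter stride is 46.25 pt; 6 of them past the 20 pt margin is 20 + 277.5 = 297.5 pt.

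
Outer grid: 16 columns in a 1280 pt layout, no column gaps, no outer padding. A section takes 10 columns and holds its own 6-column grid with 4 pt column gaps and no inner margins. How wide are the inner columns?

With no column gaps, each column is 1280/16 = 80 pt.
With no column gaps, 10 columns span 10·80 = 800 pt.
6d + 5·4 = 800 → 6d = 780 → d = 130 pt.

130 pt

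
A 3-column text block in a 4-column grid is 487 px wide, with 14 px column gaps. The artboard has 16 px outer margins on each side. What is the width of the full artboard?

3c + 2·14 = 487 → 3c = 459 → c = 153 px.
Artboard = 2·16 + 4·153 + 3·14 = 32 + 612 + 42 = 686 px.

686 px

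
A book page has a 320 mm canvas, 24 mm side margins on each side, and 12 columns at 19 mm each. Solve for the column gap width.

Content width = 320 − 2·24 = 272 mm.
12·19 + 11g = 272 → 11g = 44 → g = 4 mm.

4 mm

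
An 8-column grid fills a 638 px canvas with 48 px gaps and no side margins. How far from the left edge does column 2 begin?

8c + 7·48 = 638 → 8c = 302 → c = 37.75 px.
Before column 2: 1 column + 1 gap.
Offset = 1·(37.75 + 48) = 1·85.75 = 85.75 px.

85.75 px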